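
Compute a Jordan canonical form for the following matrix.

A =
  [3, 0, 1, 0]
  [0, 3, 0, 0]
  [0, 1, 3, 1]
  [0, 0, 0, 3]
J_3(3) ⊕ J_1(3)

The characteristic polynomial is
  det(x·I − A) = x^4 - 12*x^3 + 54*x^2 - 108*x + 81 = (x - 3)^4

Eigenvalues and multiplicities (the geometric multiplicity of λ is n − rank(A − λI), which equals the number of Jordan blocks for λ):
  λ = 3: algebraic multiplicity = 4, geometric multiplicity = 2

Determining the block sizes for each eigenvalue:
  λ = 3: with am = 4 and gm = 2, the partition is not yet determined (e.g. several partitions of 4 into 2 parts exist). Let N = A − (3)·I. Computing rank(N^1) = 2, rank(N^2) = 1, rank(N^3) = 0; the number of blocks of size ≥ j is rank(N^{j−1}) − rank(N^j), giving [2, 1, 1]. So we have 1 block(s) of size 3, 1 block(s) of size 1 → block sizes [3, 1]

Assembling the blocks gives a Jordan form
J =
  [3, 1, 0, 0]
  [0, 3, 1, 0]
  [0, 0, 3, 0]
  [0, 0, 0, 3]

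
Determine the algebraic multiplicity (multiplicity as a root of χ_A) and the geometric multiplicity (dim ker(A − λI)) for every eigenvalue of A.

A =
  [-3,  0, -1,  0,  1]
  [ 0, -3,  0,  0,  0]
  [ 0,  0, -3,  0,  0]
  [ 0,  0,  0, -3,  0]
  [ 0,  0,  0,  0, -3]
λ = -3: alg = 5, geom = 4

Step 1 — factor the characteristic polynomial to read off the algebraic multiplicities:
  χ_A(x) = (x + 3)^5

Step 2 — compute geometric multiplicities via the rank-nullity identity g(λ) = n − rank(A − λI):
  rank(A − (-3)·I) = 1, so dim ker(A − (-3)·I) = n − 1 = 4

Summary:
  λ = -3: algebraic multiplicity = 5, geometric multiplicity = 4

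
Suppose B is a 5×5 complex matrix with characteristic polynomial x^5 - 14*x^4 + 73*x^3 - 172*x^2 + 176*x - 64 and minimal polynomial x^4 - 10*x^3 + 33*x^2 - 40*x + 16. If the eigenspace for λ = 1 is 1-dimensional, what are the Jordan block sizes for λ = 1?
Block sizes for λ = 1: [2]

Step 1 — from the characteristic polynomial, algebraic multiplicity of λ = 1 is 2. From dim ker(B − (1)·I) = 1, there are exactly 1 Jordan blocks for λ = 1.
Step 2 — from the minimal polynomial, the factor (x − 1)^2 tells us the largest block for λ = 1 has size 2.
Step 3 — with total size 2, 1 blocks, and largest block 2, the block sizes (in nonincreasing order) are [2].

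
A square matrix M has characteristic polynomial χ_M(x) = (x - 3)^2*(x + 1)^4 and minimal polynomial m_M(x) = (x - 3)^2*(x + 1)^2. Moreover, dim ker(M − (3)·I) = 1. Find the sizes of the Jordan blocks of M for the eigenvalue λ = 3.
Block sizes for λ = 3: [2]

Step 1 — from the characteristic polynomial, algebraic multiplicity of λ = 3 is 2. From dim ker(M − (3)·I) = 1, there are exactly 1 Jordan blocks for λ = 3.
Step 2 — from the minimal polynomial, the factor (x − 3)^2 tells us the largest block for λ = 3 has size 2.
Step 3 — with total size 2, 1 blocks, and largest block 2, the block sizes (in nonincreasing order) are [2].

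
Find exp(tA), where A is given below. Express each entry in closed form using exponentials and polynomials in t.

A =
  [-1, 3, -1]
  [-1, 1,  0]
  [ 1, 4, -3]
e^{tA} =
  [-2*t^2*exp(-t) + exp(-t), t^2*exp(-t) + 3*t*exp(-t), t^2*exp(-t) - t*exp(-t)]
  [-t^2*exp(-t) - t*exp(-t), t^2*exp(-t)/2 + 2*t*exp(-t) + exp(-t), t^2*exp(-t)/2]
  [-3*t^2*exp(-t) + t*exp(-t), 3*t^2*exp(-t)/2 + 4*t*exp(-t), 3*t^2*exp(-t)/2 - 2*t*exp(-t) + exp(-t)]

Strategy: write A = P · J · P⁻¹ where J is a Jordan canonical form, so e^{tA} = P · e^{tJ} · P⁻¹, and e^{tJ} can be computed block-by-block.

A has Jordan form
J =
  [-1,  1,  0]
  [ 0, -1,  1]
  [ 0,  0, -1]
(up to reordering of blocks).

Per-block formulas:
  For a 3×3 Jordan block J_3(-1): exp(t · J_3(-1)) = e^(-1t)·(I + t·N + (t^2/2)·N^2), where N is the 3×3 nilpotent shift.

After assembling e^{tJ} and conjugating by P, we get:

e^{tA} =
  [-2*t^2*exp(-t) + exp(-t), t^2*exp(-t) + 3*t*exp(-t), t^2*exp(-t) - t*exp(-t)]
  [-t^2*exp(-t) - t*exp(-t), t^2*exp(-t)/2 + 2*t*exp(-t) + exp(-t), t^2*exp(-t)/2]
  [-3*t^2*exp(-t) + t*exp(-t), 3*t^2*exp(-t)/2 + 4*t*exp(-t), 3*t^2*exp(-t)/2 - 2*t*exp(-t) + exp(-t)]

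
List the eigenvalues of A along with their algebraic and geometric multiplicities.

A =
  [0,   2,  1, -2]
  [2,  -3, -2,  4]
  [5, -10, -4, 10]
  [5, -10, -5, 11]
λ = 1: alg = 4, geom = 3

Step 1 — factor the characteristic polynomial to read off the algebraic multiplicities:
  χ_A(x) = (x - 1)^4

Step 2 — compute geometric multiplicities via the rank-nullity identity g(λ) = n − rank(A − λI):
  rank(A − (1)·I) = 1, so dim ker(A − (1)·I) = n − 1 = 3

Summary:
  λ = 1: algebraic multiplicity = 4, geometric multiplicity = 3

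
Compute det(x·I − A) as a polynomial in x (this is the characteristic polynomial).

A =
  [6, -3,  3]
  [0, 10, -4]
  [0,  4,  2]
x^3 - 18*x^2 + 108*x - 216

Expanding det(x·I − A) (e.g. by cofactor expansion or by noting that A is similar to its Jordan form J, which has the same characteristic polynomial as A) gives
  χ_A(x) = x^3 - 18*x^2 + 108*x - 216
which factors as (x - 6)^3. The eigenvalues (with algebraic multiplicities) are λ = 6 with multiplicity 3.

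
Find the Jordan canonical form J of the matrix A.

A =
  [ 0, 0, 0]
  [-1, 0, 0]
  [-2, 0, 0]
J_2(0) ⊕ J_1(0)

The characteristic polynomial is
  det(x·I − A) = x^3

Eigenvalues and multiplicities (the geometric multiplicity of λ is n − rank(A − λI), which equals the number of Jordan blocks for λ):
  λ = 0: algebraic multiplicity = 3, geometric multiplicity = 2

Determining the block sizes for each eigenvalue:
  λ = 0: 2 blocks summing to 3 forces exactly one block of size 2 and the rest size 1 → block sizes [2, 1]

Assembling the blocks gives a Jordan form
J =
  [0, 1, 0]
  [0, 0, 0]
  [0, 0, 0]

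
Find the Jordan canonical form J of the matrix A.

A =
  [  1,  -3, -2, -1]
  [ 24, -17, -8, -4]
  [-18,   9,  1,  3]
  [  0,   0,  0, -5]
J_2(-5) ⊕ J_1(-5) ⊕ J_1(-5)

The characteristic polynomial is
  det(x·I − A) = x^4 + 20*x^3 + 150*x^2 + 500*x + 625 = (x + 5)^4

Eigenvalues and multiplicities (the geometric multiplicity of λ is n − rank(A − λI), which equals the number of Jordan blocks for λ):
  λ = -5: algebraic multiplicity = 4, geometric multiplicity = 3

Determining the block sizes for each eigenvalue:
  λ = -5: 3 blocks summing to 4 forces exactly one block of size 2 and the rest size 1 → block sizes [2, 1, 1]

Assembling the blocks gives a Jordan form
J =
  [-5,  1,  0,  0]
  [ 0, -5,  0,  0]
  [ 0,  0, -5,  0]
  [ 0,  0,  0, -5]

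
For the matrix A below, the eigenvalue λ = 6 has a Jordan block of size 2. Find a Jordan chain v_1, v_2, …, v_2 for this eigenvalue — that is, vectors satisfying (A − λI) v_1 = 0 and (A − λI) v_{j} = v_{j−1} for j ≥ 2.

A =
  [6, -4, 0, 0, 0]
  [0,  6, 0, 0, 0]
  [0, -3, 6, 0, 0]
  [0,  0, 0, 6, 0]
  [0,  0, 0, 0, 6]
A Jordan chain for λ = 6 of length 2:
v_1 = (-4, 0, -3, 0, 0)ᵀ
v_2 = (0, 1, 0, 0, 0)ᵀ

Let N = A − (6)·I. We want v_2 with N^2 v_2 = 0 but N^1 v_2 ≠ 0; then v_{j-1} := N · v_j for j = 2, …, 2.

Pick v_2 = (0, 1, 0, 0, 0)ᵀ.
Then v_1 = N · v_2 = (-4, 0, -3, 0, 0)ᵀ.

Sanity check: (A − (6)·I) v_1 = (0, 0, 0, 0, 0)ᵀ = 0. ✓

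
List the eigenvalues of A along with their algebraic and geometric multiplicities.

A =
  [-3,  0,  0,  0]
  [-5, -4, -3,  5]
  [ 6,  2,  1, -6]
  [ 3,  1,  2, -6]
λ = -3: alg = 4, geom = 2

Step 1 — factor the characteristic polynomial to read off the algebraic multiplicities:
  χ_A(x) = (x + 3)^4

Step 2 — compute geometric multiplicities via the rank-nullity identity g(λ) = n − rank(A − λI):
  rank(A − (-3)·I) = 2, so dim ker(A − (-3)·I) = n − 2 = 2

Summary:
  λ = -3: algebraic multiplicity = 4, geometric multiplicity = 2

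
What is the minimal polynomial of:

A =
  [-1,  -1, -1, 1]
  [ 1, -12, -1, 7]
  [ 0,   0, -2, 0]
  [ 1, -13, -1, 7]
x^3 + 6*x^2 + 12*x + 8

The characteristic polynomial is χ_A(x) = (x + 2)^4, so the eigenvalues are known. The minimal polynomial is
  m_A(x) = Π_λ (x − λ)^{k_λ}
where k_λ is the size of the *largest* Jordan block for λ (equivalently, the smallest k with (A − λI)^k v = 0 for every generalised eigenvector v of λ).

  λ = -2: largest Jordan block has size 3, contributing (x + 2)^3

So m_A(x) = (x + 2)^3 = x^3 + 6*x^2 + 12*x + 8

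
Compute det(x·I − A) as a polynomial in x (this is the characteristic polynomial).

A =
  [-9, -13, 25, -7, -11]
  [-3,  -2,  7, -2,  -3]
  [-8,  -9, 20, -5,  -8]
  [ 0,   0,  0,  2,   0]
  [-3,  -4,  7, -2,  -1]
x^5 - 10*x^4 + 40*x^3 - 80*x^2 + 80*x - 32

Expanding det(x·I − A) (e.g. by cofactor expansion or by noting that A is similar to its Jordan form J, which has the same characteristic polynomial as A) gives
  χ_A(x) = x^5 - 10*x^4 + 40*x^3 - 80*x^2 + 80*x - 32
which factors as (x - 2)^5. The eigenvalues (with algebraic multiplicities) are λ = 2 with multiplicity 5.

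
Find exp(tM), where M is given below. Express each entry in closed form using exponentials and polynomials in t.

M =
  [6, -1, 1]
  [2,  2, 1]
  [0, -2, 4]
e^{tM} =
  [t^2*exp(4*t) + 2*t*exp(4*t) + exp(4*t), -t^2*exp(4*t) - t*exp(4*t), t^2*exp(4*t)/2 + t*exp(4*t)]
  [2*t*exp(4*t), -2*t*exp(4*t) + exp(4*t), t*exp(4*t)]
  [-2*t^2*exp(4*t), 2*t^2*exp(4*t) - 2*t*exp(4*t), -t^2*exp(4*t) + exp(4*t)]

Strategy: write M = P · J · P⁻¹ where J is a Jordan canonical form, so e^{tM} = P · e^{tJ} · P⁻¹, and e^{tJ} can be computed block-by-block.

M has Jordan form
J =
  [4, 1, 0]
  [0, 4, 1]
  [0, 0, 4]
(up to reordering of blocks).

Per-block formulas:
  For a 3×3 Jordan block J_3(4): exp(t · J_3(4)) = e^(4t)·(I + t·N + (t^2/2)·N^2), where N is the 3×3 nilpotent shift.

After assembling e^{tJ} and conjugating by P, we get:

e^{tM} =
  [t^2*exp(4*t) + 2*t*exp(4*t) + exp(4*t), -t^2*exp(4*t) - t*exp(4*t), t^2*exp(4*t)/2 + t*exp(4*t)]
  [2*t*exp(4*t), -2*t*exp(4*t) + exp(4*t), t*exp(4*t)]
  [-2*t^2*exp(4*t), 2*t^2*exp(4*t) - 2*t*exp(4*t), -t^2*exp(4*t) + exp(4*t)]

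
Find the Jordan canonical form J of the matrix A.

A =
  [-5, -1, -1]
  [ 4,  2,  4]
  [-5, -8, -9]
J_3(-4)

The characteristic polynomial is
  det(x·I − A) = x^3 + 12*x^2 + 48*x + 64 = (x + 4)^3

Eigenvalues and multiplicities (the geometric multiplicity of λ is n − rank(A − λI), which equals the number of Jordan blocks for λ):
  λ = -4: algebraic multiplicity = 3, geometric multiplicity = 1

Determining the block sizes for each eigenvalue:
  λ = -4: one block (gm = 1), so the single block has size am = 3 → block sizes [3]

Assembling the blocks gives a Jordan form
J =
  [-4,  1,  0]
  [ 0, -4,  1]
  [ 0,  0, -4]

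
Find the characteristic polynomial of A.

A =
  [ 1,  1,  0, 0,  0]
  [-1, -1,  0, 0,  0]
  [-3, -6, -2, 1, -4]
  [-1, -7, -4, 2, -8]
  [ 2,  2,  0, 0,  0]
x^5

Expanding det(x·I − A) (e.g. by cofactor expansion or by noting that A is similar to its Jordan form J, which has the same characteristic polynomial as A) gives
  χ_A(x) = x^5
which factors as x^5. The eigenvalues (with algebraic multiplicities) are λ = 0 with multiplicity 5.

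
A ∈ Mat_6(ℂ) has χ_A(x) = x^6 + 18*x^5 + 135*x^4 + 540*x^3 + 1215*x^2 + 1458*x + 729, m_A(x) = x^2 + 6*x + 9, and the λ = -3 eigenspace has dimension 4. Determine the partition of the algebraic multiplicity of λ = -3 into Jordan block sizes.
Block sizes for λ = -3: [2, 2, 1, 1]

Step 1 — from the characteristic polynomial, algebraic multiplicity of λ = -3 is 6. From dim ker(A − (-3)·I) = 4, there are exactly 4 Jordan blocks for λ = -3.
Step 2 — from the minimal polynomial, the factor (x + 3)^2 tells us the largest block for λ = -3 has size 2.
Step 3 — with total size 6, 4 blocks, and largest block 2, the block sizes (in nonincreasing order) are [2, 2, 1, 1].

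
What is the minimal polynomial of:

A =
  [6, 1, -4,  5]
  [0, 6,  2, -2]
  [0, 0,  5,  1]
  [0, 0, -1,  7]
x^3 - 18*x^2 + 108*x - 216

The characteristic polynomial is χ_A(x) = (x - 6)^4, so the eigenvalues are known. The minimal polynomial is
  m_A(x) = Π_λ (x − λ)^{k_λ}
where k_λ is the size of the *largest* Jordan block for λ (equivalently, the smallest k with (A − λI)^k v = 0 for every generalised eigenvector v of λ).

  λ = 6: largest Jordan block has size 3, contributing (x − 6)^3

So m_A(x) = (x - 6)^3 = x^3 - 18*x^2 + 108*x - 216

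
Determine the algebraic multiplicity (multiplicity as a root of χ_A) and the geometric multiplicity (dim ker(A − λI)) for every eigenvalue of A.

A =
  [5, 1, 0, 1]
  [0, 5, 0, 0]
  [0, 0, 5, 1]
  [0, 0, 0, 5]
λ = 5: alg = 4, geom = 2

Step 1 — factor the characteristic polynomial to read off the algebraic multiplicities:
  χ_A(x) = (x - 5)^4

Step 2 — compute geometric multiplicities via the rank-nullity identity g(λ) = n − rank(A − λI):
  rank(A − (5)·I) = 2, so dim ker(A − (5)·I) = n − 2 = 2

Summary:
  λ = 5: algebraic multiplicity = 4, geometric multiplicity = 2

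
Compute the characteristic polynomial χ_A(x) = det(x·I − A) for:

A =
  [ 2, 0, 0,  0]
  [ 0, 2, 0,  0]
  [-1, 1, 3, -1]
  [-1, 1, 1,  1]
x^4 - 8*x^3 + 24*x^2 - 32*x + 16

Expanding det(x·I − A) (e.g. by cofactor expansion or by noting that A is similar to its Jordan form J, which has the same characteristic polynomial as A) gives
  χ_A(x) = x^4 - 8*x^3 + 24*x^2 - 32*x + 16
which factors as (x - 2)^4. The eigenvalues (with algebraic multiplicities) are λ = 2 with multiplicity 4.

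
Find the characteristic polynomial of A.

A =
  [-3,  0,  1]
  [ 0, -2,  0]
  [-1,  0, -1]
x^3 + 6*x^2 + 12*x + 8

Expanding det(x·I − A) (e.g. by cofactor expansion or by noting that A is similar to its Jordan form J, which has the same characteristic polynomial as A) gives
  χ_A(x) = x^3 + 6*x^2 + 12*x + 8
which factors as (x + 2)^3. The eigenvalues (with algebraic multiplicities) are λ = -2 with multiplicity 3.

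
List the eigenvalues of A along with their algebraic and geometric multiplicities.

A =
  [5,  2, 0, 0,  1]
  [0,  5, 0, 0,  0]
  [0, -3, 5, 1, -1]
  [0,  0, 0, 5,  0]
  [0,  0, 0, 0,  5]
λ = 5: alg = 5, geom = 3

Step 1 — factor the characteristic polynomial to read off the algebraic multiplicities:
  χ_A(x) = (x - 5)^5

Step 2 — compute geometric multiplicities via the rank-nullity identity g(λ) = n − rank(A − λI):
  rank(A − (5)·I) = 2, so dim ker(A − (5)·I) = n − 2 = 3

Summary:
  λ = 5: algebraic multiplicity = 5, geometric multiplicity = 3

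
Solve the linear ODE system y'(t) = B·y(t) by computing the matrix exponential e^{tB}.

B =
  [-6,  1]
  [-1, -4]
e^{tB} =
  [-t*exp(-5*t) + exp(-5*t), t*exp(-5*t)]
  [-t*exp(-5*t), t*exp(-5*t) + exp(-5*t)]

Strategy: write B = P · J · P⁻¹ where J is a Jordan canonical form, so e^{tB} = P · e^{tJ} · P⁻¹, and e^{tJ} can be computed block-by-block.

B has Jordan form
J =
  [-5,  1]
  [ 0, -5]
(up to reordering of blocks).

Per-block formulas:
  For a 2×2 Jordan block J_2(-5): exp(t · J_2(-5)) = e^(-5t)·(I + t·N), where N is the 2×2 nilpotent shift.

After assembling e^{tJ} and conjugating by P, we get:

e^{tB} =
  [-t*exp(-5*t) + exp(-5*t), t*exp(-5*t)]
  [-t*exp(-5*t), t*exp(-5*t) + exp(-5*t)]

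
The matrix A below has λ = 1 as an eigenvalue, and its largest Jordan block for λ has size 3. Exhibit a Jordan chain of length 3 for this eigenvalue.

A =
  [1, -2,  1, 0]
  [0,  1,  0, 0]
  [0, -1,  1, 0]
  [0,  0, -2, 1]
A Jordan chain for λ = 1 of length 3:
v_1 = (-1, 0, 0, 2)ᵀ
v_2 = (-2, 0, -1, 0)ᵀ
v_3 = (0, 1, 0, 0)ᵀ

Let N = A − (1)·I. We want v_3 with N^3 v_3 = 0 but N^2 v_3 ≠ 0; then v_{j-1} := N · v_j for j = 3, …, 2.

Pick v_3 = (0, 1, 0, 0)ᵀ.
Then v_2 = N · v_3 = (-2, 0, -1, 0)ᵀ.
Then v_1 = N · v_2 = (-1, 0, 0, 2)ᵀ.

Sanity check: (A − (1)·I) v_1 = (0, 0, 0, 0)ᵀ = 0. ✓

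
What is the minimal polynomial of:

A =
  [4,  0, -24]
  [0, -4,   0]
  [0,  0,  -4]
x^2 - 16

The characteristic polynomial is χ_A(x) = (x - 4)*(x + 4)^2, so the eigenvalues are known. The minimal polynomial is
  m_A(x) = Π_λ (x − λ)^{k_λ}
where k_λ is the size of the *largest* Jordan block for λ (equivalently, the smallest k with (A − λI)^k v = 0 for every generalised eigenvector v of λ).

  λ = -4: largest Jordan block has size 1, contributing (x + 4)
  λ = 4: largest Jordan block has size 1, contributing (x − 4)

So m_A(x) = (x - 4)*(x + 4) = x^2 - 16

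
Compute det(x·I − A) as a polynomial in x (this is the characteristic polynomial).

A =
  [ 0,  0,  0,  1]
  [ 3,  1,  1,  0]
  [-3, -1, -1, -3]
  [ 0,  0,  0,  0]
x^4

Expanding det(x·I − A) (e.g. by cofactor expansion or by noting that A is similar to its Jordan form J, which has the same characteristic polynomial as A) gives
  χ_A(x) = x^4
which factors as x^4. The eigenvalues (with algebraic multiplicities) are λ = 0 with multiplicity 4.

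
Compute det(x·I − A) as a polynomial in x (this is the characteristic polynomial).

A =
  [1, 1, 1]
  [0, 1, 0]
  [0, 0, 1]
x^3 - 3*x^2 + 3*x - 1

Expanding det(x·I − A) (e.g. by cofactor expansion or by noting that A is similar to its Jordan form J, which has the same characteristic polynomial as A) gives
  χ_A(x) = x^3 - 3*x^2 + 3*x - 1
which factors as (x - 1)^3. The eigenvalues (with algebraic multiplicities) are λ = 1 with multiplicity 3.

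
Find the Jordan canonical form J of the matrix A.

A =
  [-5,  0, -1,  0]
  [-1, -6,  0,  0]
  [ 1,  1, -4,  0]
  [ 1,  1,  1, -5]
J_3(-5) ⊕ J_1(-5)

The characteristic polynomial is
  det(x·I − A) = x^4 + 20*x^3 + 150*x^2 + 500*x + 625 = (x + 5)^4

Eigenvalues and multiplicities (the geometric multiplicity of λ is n − rank(A − λI), which equals the number of Jordan blocks for λ):
  λ = -5: algebraic multiplicity = 4, geometric multiplicity = 2

Determining the block sizes for each eigenvalue:
  λ = -5: with am = 4 and gm = 2, the partition is not yet determined (e.g. several partitions of 4 into 2 parts exist). Let N = A − (-5)·I. Computing rank(N^1) = 2, rank(N^2) = 1, rank(N^3) = 0; the number of blocks of size ≥ j is rank(N^{j−1}) − rank(N^j), giving [2, 1, 1]. So we have 1 block(s) of size 3, 1 block(s) of size 1 → block sizes [3, 1]

Assembling the blocks gives a Jordan form
J =
  [-5,  1,  0,  0]
  [ 0, -5,  1,  0]
  [ 0,  0, -5,  0]
  [ 0,  0,  0, -5]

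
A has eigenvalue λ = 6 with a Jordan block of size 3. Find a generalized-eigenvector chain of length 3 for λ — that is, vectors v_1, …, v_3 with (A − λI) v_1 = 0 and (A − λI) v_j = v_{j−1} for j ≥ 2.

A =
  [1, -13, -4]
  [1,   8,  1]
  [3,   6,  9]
A Jordan chain for λ = 6 of length 3:
v_1 = (15, -3, -9)ᵀ
v_2 = (-13, 2, 6)ᵀ
v_3 = (0, 1, 0)ᵀ

Let N = A − (6)·I. We want v_3 with N^3 v_3 = 0 but N^2 v_3 ≠ 0; then v_{j-1} := N · v_j for j = 3, …, 2.

Pick v_3 = (0, 1, 0)ᵀ.
Then v_2 = N · v_3 = (-13, 2, 6)ᵀ.
Then v_1 = N · v_2 = (15, -3, -9)ᵀ.

Sanity check: (A − (6)·I) v_1 = (0, 0, 0)ᵀ = 0. ✓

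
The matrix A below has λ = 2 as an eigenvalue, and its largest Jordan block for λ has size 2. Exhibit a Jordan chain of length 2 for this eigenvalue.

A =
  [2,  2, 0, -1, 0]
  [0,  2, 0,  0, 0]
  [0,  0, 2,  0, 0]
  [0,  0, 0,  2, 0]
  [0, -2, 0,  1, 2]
A Jordan chain for λ = 2 of length 2:
v_1 = (2, 0, 0, 0, -2)ᵀ
v_2 = (0, 1, 0, 0, 0)ᵀ

Let N = A − (2)·I. We want v_2 with N^2 v_2 = 0 but N^1 v_2 ≠ 0; then v_{j-1} := N · v_j for j = 2, …, 2.

Pick v_2 = (0, 1, 0, 0, 0)ᵀ.
Then v_1 = N · v_2 = (2, 0, 0, 0, -2)ᵀ.

Sanity check: (A − (2)·I) v_1 = (0, 0, 0, 0, 0)ᵀ = 0. ✓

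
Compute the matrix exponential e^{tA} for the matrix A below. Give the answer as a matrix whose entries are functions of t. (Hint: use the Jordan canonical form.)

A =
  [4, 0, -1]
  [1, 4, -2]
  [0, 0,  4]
e^{tA} =
  [exp(4*t), 0, -t*exp(4*t)]
  [t*exp(4*t), exp(4*t), -t^2*exp(4*t)/2 - 2*t*exp(4*t)]
  [0, 0, exp(4*t)]

Strategy: write A = P · J · P⁻¹ where J is a Jordan canonical form, so e^{tA} = P · e^{tJ} · P⁻¹, and e^{tJ} can be computed block-by-block.

A has Jordan form
J =
  [4, 1, 0]
  [0, 4, 1]
  [0, 0, 4]
(up to reordering of blocks).

Per-block formulas:
  For a 3×3 Jordan block J_3(4): exp(t · J_3(4)) = e^(4t)·(I + t·N + (t^2/2)·N^2), where N is the 3×3 nilpotent shift.

After assembling e^{tJ} and conjugating by P, we get:

e^{tA} =
  [exp(4*t), 0, -t*exp(4*t)]
  [t*exp(4*t), exp(4*t), -t^2*exp(4*t)/2 - 2*t*exp(4*t)]
  [0, 0, exp(4*t)]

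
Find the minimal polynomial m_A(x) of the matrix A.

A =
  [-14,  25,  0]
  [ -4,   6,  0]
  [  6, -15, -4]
x^2 + 8*x + 16

The characteristic polynomial is χ_A(x) = (x + 4)^3, so the eigenvalues are known. The minimal polynomial is
  m_A(x) = Π_λ (x − λ)^{k_λ}
where k_λ is the size of the *largest* Jordan block for λ (equivalently, the smallest k with (A − λI)^k v = 0 for every generalised eigenvector v of λ).

  λ = -4: largest Jordan block has size 2, contributing (x + 4)^2

So m_A(x) = (x + 4)^2 = x^2 + 8*x + 16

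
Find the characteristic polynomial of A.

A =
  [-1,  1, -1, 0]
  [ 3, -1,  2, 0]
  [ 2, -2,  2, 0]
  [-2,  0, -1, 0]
x^4

Expanding det(x·I − A) (e.g. by cofactor expansion or by noting that A is similar to its Jordan form J, which has the same characteristic polynomial as A) gives
  χ_A(x) = x^4
which factors as x^4. The eigenvalues (with algebraic multiplicities) are λ = 0 with multiplicity 4.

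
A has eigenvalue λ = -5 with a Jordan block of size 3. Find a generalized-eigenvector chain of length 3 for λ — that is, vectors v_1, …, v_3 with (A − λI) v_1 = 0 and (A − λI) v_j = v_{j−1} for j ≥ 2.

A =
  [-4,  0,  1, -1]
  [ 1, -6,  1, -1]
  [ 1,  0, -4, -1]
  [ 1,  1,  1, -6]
A Jordan chain for λ = -5 of length 3:
v_1 = (1, 0, 1, 2)ᵀ
v_2 = (1, 1, 1, 1)ᵀ
v_3 = (1, 0, 0, 0)ᵀ

Let N = A − (-5)·I. We want v_3 with N^3 v_3 = 0 but N^2 v_3 ≠ 0; then v_{j-1} := N · v_j for j = 3, …, 2.

Pick v_3 = (1, 0, 0, 0)ᵀ.
Then v_2 = N · v_3 = (1, 1, 1, 1)ᵀ.
Then v_1 = N · v_2 = (1, 0, 1, 2)ᵀ.

Sanity check: (A − (-5)·I) v_1 = (0, 0, 0, 0)ᵀ = 0. ✓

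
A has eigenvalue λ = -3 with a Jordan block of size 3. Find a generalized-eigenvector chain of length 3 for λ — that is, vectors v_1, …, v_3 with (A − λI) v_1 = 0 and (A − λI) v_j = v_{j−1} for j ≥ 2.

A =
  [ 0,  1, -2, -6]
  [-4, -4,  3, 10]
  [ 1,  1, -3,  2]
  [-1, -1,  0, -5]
A Jordan chain for λ = -3 of length 3:
v_1 = (9, -15, -3, 3)ᵀ
v_2 = (3, -4, 1, -1)ᵀ
v_3 = (1, 0, 0, 0)ᵀ

Let N = A − (-3)·I. We want v_3 with N^3 v_3 = 0 but N^2 v_3 ≠ 0; then v_{j-1} := N · v_j for j = 3, …, 2.

Pick v_3 = (1, 0, 0, 0)ᵀ.
Then v_2 = N · v_3 = (3, -4, 1, -1)ᵀ.
Then v_1 = N · v_2 = (9, -15, -3, 3)ᵀ.

Sanity check: (A − (-3)·I) v_1 = (0, 0, 0, 0)ᵀ = 0. ✓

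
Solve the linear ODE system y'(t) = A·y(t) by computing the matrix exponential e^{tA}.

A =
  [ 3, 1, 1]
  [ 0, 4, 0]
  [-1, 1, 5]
e^{tA} =
  [-t*exp(4*t) + exp(4*t), t*exp(4*t), t*exp(4*t)]
  [0, exp(4*t), 0]
  [-t*exp(4*t), t*exp(4*t), t*exp(4*t) + exp(4*t)]

Strategy: write A = P · J · P⁻¹ where J is a Jordan canonical form, so e^{tA} = P · e^{tJ} · P⁻¹, and e^{tJ} can be computed block-by-block.

A has Jordan form
J =
  [4, 1, 0]
  [0, 4, 0]
  [0, 0, 4]
(up to reordering of blocks).

Per-block formulas:
  For a 1×1 block at λ = 4: exp(t · [4]) = [e^(4t)].
  For a 2×2 Jordan block J_2(4): exp(t · J_2(4)) = e^(4t)·(I + t·N), where N is the 2×2 nilpotent shift.

After assembling e^{tJ} and conjugating by P, we get:

e^{tA} =
  [-t*exp(4*t) + exp(4*t), t*exp(4*t), t*exp(4*t)]
  [0, exp(4*t), 0]
  [-t*exp(4*t), t*exp(4*t), t*exp(4*t) + exp(4*t)]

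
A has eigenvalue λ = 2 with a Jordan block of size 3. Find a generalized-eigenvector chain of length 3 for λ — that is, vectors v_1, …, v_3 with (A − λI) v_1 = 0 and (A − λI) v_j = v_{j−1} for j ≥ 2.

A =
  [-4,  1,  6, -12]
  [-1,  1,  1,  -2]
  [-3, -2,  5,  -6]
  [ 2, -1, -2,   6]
A Jordan chain for λ = 2 of length 3:
v_1 = (-7, 0, -1, 3)ᵀ
v_2 = (-6, -1, -3, 2)ᵀ
v_3 = (1, 0, 0, 0)ᵀ

Let N = A − (2)·I. We want v_3 with N^3 v_3 = 0 but N^2 v_3 ≠ 0; then v_{j-1} := N · v_j for j = 3, …, 2.

Pick v_3 = (1, 0, 0, 0)ᵀ.
Then v_2 = N · v_3 = (-6, -1, -3, 2)ᵀ.
Then v_1 = N · v_2 = (-7, 0, -1, 3)ᵀ.

Sanity check: (A − (2)·I) v_1 = (0, 0, 0, 0)ᵀ = 0. ✓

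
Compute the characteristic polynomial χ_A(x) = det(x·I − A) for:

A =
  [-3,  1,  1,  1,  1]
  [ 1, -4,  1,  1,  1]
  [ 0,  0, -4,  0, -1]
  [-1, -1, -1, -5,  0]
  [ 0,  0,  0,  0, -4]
x^5 + 20*x^4 + 160*x^3 + 640*x^2 + 1280*x + 1024

Expanding det(x·I − A) (e.g. by cofactor expansion or by noting that A is similar to its Jordan form J, which has the same characteristic polynomial as A) gives
  χ_A(x) = x^5 + 20*x^4 + 160*x^3 + 640*x^2 + 1280*x + 1024
which factors as (x + 4)^5. The eigenvalues (with algebraic multiplicities) are λ = -4 with multiplicity 5.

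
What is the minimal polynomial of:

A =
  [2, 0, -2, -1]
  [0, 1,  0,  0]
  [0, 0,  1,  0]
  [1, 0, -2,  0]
x^2 - 2*x + 1

The characteristic polynomial is χ_A(x) = (x - 1)^4, so the eigenvalues are known. The minimal polynomial is
  m_A(x) = Π_λ (x − λ)^{k_λ}
where k_λ is the size of the *largest* Jordan block for λ (equivalently, the smallest k with (A − λI)^k v = 0 for every generalised eigenvector v of λ).

  λ = 1: largest Jordan block has size 2, contributing (x − 1)^2

So m_A(x) = (x - 1)^2 = x^2 - 2*x + 1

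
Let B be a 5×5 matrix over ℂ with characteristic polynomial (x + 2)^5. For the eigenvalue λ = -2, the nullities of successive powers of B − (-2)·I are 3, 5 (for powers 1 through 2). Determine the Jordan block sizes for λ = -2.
Block sizes for λ = -2: [2, 2, 1]

From the dimensions of kernels of powers, the number of Jordan blocks of size at least j is d_j − d_{j−1} where d_j = dim ker(N^j) (with d_0 = 0). Computing the differences gives [3, 2].
The number of blocks of size exactly k is (#blocks of size ≥ k) − (#blocks of size ≥ k + 1), so the partition is: 1 block(s) of size 1, 2 block(s) of size 2.
In nonincreasing order the block sizes are [2, 2, 1].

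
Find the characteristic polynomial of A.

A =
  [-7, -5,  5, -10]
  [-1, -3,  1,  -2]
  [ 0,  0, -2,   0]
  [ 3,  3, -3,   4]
x^4 + 8*x^3 + 24*x^2 + 32*x + 16

Expanding det(x·I − A) (e.g. by cofactor expansion or by noting that A is similar to its Jordan form J, which has the same characteristic polynomial as A) gives
  χ_A(x) = x^4 + 8*x^3 + 24*x^2 + 32*x + 16
which factors as (x + 2)^4. The eigenvalues (with algebraic multiplicities) are λ = -2 with multiplicity 4.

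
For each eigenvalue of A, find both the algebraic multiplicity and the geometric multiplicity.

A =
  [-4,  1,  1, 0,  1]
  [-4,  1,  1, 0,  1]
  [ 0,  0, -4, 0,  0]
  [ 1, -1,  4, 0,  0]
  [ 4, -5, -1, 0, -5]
λ = -4: alg = 3, geom = 2; λ = 0: alg = 2, geom = 1

Step 1 — factor the characteristic polynomial to read off the algebraic multiplicities:
  χ_A(x) = x^2*(x + 4)^3

Step 2 — compute geometric multiplicities via the rank-nullity identity g(λ) = n − rank(A − λI):
  rank(A − (-4)·I) = 3, so dim ker(A − (-4)·I) = n − 3 = 2
  rank(A − (0)·I) = 4, so dim ker(A − (0)·I) = n − 4 = 1

Summary:
  λ = -4: algebraic multiplicity = 3, geometric multiplicity = 2
  λ = 0: algebraic multiplicity = 2, geometric multiplicity = 1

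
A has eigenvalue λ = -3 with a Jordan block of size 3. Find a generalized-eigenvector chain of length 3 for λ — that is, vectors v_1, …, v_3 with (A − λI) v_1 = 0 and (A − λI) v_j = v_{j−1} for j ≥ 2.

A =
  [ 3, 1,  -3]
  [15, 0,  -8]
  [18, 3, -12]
A Jordan chain for λ = -3 of length 3:
v_1 = (-3, -9, -9)ᵀ
v_2 = (6, 15, 18)ᵀ
v_3 = (1, 0, 0)ᵀ

Let N = A − (-3)·I. We want v_3 with N^3 v_3 = 0 but N^2 v_3 ≠ 0; then v_{j-1} := N · v_j for j = 3, …, 2.

Pick v_3 = (1, 0, 0)ᵀ.
Then v_2 = N · v_3 = (6, 15, 18)ᵀ.
Then v_1 = N · v_2 = (-3, -9, -9)ᵀ.

Sanity check: (A − (-3)·I) v_1 = (0, 0, 0)ᵀ = 0. ✓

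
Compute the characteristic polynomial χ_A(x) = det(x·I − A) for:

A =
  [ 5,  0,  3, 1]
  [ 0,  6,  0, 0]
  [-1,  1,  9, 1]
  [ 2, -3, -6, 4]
x^4 - 24*x^3 + 216*x^2 - 864*x + 1296

Expanding det(x·I − A) (e.g. by cofactor expansion or by noting that A is similar to its Jordan form J, which has the same characteristic polynomial as A) gives
  χ_A(x) = x^4 - 24*x^3 + 216*x^2 - 864*x + 1296
which factors as (x - 6)^4. The eigenvalues (with algebraic multiplicities) are λ = 6 with multiplicity 4.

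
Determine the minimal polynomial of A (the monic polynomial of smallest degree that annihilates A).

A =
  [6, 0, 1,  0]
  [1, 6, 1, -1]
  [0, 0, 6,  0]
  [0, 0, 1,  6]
x^2 - 12*x + 36

The characteristic polynomial is χ_A(x) = (x - 6)^4, so the eigenvalues are known. The minimal polynomial is
  m_A(x) = Π_λ (x − λ)^{k_λ}
where k_λ is the size of the *largest* Jordan block for λ (equivalently, the smallest k with (A − λI)^k v = 0 for every generalised eigenvector v of λ).

  λ = 6: largest Jordan block has size 2, contributing (x − 6)^2

So m_A(x) = (x - 6)^2 = x^2 - 12*x + 36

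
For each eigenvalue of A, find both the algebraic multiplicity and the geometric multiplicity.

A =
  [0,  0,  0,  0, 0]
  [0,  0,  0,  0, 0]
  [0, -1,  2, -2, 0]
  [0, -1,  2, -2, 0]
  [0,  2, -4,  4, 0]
λ = 0: alg = 5, geom = 4

Step 1 — factor the characteristic polynomial to read off the algebraic multiplicities:
  χ_A(x) = x^5

Step 2 — compute geometric multiplicities via the rank-nullity identity g(λ) = n − rank(A − λI):
  rank(A − (0)·I) = 1, so dim ker(A − (0)·I) = n − 1 = 4

Summary:
  λ = 0: algebraic multiplicity = 5, geometric multiplicity = 4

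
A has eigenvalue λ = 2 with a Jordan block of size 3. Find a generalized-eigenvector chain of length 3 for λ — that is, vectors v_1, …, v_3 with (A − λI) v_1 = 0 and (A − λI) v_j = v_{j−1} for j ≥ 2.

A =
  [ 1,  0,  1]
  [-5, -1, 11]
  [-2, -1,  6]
A Jordan chain for λ = 2 of length 3:
v_1 = (-1, -2, -1)ᵀ
v_2 = (-1, -5, -2)ᵀ
v_3 = (1, 0, 0)ᵀ

Let N = A − (2)·I. We want v_3 with N^3 v_3 = 0 but N^2 v_3 ≠ 0; then v_{j-1} := N · v_j for j = 3, …, 2.

Pick v_3 = (1, 0, 0)ᵀ.
Then v_2 = N · v_3 = (-1, -5, -2)ᵀ.
Then v_1 = N · v_2 = (-1, -2, -1)ᵀ.

Sanity check: (A − (2)·I) v_1 = (0, 0, 0)ᵀ = 0. ✓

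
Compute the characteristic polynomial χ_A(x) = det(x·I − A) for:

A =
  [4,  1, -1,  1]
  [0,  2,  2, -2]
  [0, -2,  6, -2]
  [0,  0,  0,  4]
x^4 - 16*x^3 + 96*x^2 - 256*x + 256

Expanding det(x·I − A) (e.g. by cofactor expansion or by noting that A is similar to its Jordan form J, which has the same characteristic polynomial as A) gives
  χ_A(x) = x^4 - 16*x^3 + 96*x^2 - 256*x + 256
which factors as (x - 4)^4. The eigenvalues (with algebraic multiplicities) are λ = 4 with multiplicity 4.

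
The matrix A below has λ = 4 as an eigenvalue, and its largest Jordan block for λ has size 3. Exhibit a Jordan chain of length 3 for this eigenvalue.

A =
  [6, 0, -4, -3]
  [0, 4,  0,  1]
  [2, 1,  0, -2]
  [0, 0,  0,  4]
A Jordan chain for λ = 4 of length 3:
v_1 = (-2, 0, -1, 0)ᵀ
v_2 = (-1, 1, 0, 0)ᵀ
v_3 = (1, 0, 0, 1)ᵀ

Let N = A − (4)·I. We want v_3 with N^3 v_3 = 0 but N^2 v_3 ≠ 0; then v_{j-1} := N · v_j for j = 3, …, 2.

Pick v_3 = (1, 0, 0, 1)ᵀ.
Then v_2 = N · v_3 = (-1, 1, 0, 0)ᵀ.
Then v_1 = N · v_2 = (-2, 0, -1, 0)ᵀ.

Sanity check: (A − (4)·I) v_1 = (0, 0, 0, 0)ᵀ = 0. ✓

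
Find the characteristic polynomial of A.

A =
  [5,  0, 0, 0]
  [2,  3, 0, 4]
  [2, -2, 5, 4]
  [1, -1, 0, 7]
x^4 - 20*x^3 + 150*x^2 - 500*x + 625

Expanding det(x·I − A) (e.g. by cofactor expansion or by noting that A is similar to its Jordan form J, which has the same characteristic polynomial as A) gives
  χ_A(x) = x^4 - 20*x^3 + 150*x^2 - 500*x + 625
which factors as (x - 5)^4. The eigenvalues (with algebraic multiplicities) are λ = 5 with multiplicity 4.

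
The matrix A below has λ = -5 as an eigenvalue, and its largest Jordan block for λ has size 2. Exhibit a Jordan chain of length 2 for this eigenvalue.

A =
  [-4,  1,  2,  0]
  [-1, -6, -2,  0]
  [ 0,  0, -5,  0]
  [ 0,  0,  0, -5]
A Jordan chain for λ = -5 of length 2:
v_1 = (1, -1, 0, 0)ᵀ
v_2 = (1, 0, 0, 0)ᵀ

Let N = A − (-5)·I. We want v_2 with N^2 v_2 = 0 but N^1 v_2 ≠ 0; then v_{j-1} := N · v_j for j = 2, …, 2.

Pick v_2 = (1, 0, 0, 0)ᵀ.
Then v_1 = N · v_2 = (1, -1, 0, 0)ᵀ.

Sanity check: (A − (-5)·I) v_1 = (0, 0, 0, 0)ᵀ = 0. ✓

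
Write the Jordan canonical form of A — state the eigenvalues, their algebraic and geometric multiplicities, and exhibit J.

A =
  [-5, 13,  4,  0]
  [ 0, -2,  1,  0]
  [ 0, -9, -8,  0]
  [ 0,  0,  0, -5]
J_3(-5) ⊕ J_1(-5)

The characteristic polynomial is
  det(x·I − A) = x^4 + 20*x^3 + 150*x^2 + 500*x + 625 = (x + 5)^4

Eigenvalues and multiplicities (the geometric multiplicity of λ is n − rank(A − λI), which equals the number of Jordan blocks for λ):
  λ = -5: algebraic multiplicity = 4, geometric multiplicity = 2

Determining the block sizes for each eigenvalue:
  λ = -5: with am = 4 and gm = 2, the partition is not yet determined (e.g. several partitions of 4 into 2 parts exist). Let N = A − (-5)·I. Computing rank(N^1) = 2, rank(N^2) = 1, rank(N^3) = 0; the number of blocks of size ≥ j is rank(N^{j−1}) − rank(N^j), giving [2, 1, 1]. So we have 1 block(s) of size 3, 1 block(s) of size 1 → block sizes [3, 1]

Assembling the blocks gives a Jordan form
J =
  [-5,  1,  0,  0]
  [ 0, -5,  1,  0]
  [ 0,  0, -5,  0]
  [ 0,  0,  0, -5]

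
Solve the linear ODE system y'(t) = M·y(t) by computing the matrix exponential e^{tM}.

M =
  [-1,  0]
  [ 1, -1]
e^{tM} =
  [exp(-t), 0]
  [t*exp(-t), exp(-t)]

Strategy: write M = P · J · P⁻¹ where J is a Jordan canonical form, so e^{tM} = P · e^{tJ} · P⁻¹, and e^{tJ} can be computed block-by-block.

M has Jordan form
J =
  [-1,  1]
  [ 0, -1]
(up to reordering of blocks).

Per-block formulas:
  For a 2×2 Jordan block J_2(-1): exp(t · J_2(-1)) = e^(-1t)·(I + t·N), where N is the 2×2 nilpotent shift.

After assembling e^{tJ} and conjugating by P, we get:

e^{tM} =
  [exp(-t), 0]
  [t*exp(-t), exp(-t)]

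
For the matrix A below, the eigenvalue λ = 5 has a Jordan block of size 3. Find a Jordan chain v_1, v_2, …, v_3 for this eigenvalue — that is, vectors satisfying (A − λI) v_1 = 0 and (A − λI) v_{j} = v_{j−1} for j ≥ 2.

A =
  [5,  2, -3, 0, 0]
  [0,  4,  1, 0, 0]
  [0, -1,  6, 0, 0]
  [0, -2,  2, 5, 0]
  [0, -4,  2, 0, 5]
A Jordan chain for λ = 5 of length 3:
v_1 = (1, 0, 0, 0, 2)ᵀ
v_2 = (2, -1, -1, -2, -4)ᵀ
v_3 = (0, 1, 0, 0, 0)ᵀ

Let N = A − (5)·I. We want v_3 with N^3 v_3 = 0 but N^2 v_3 ≠ 0; then v_{j-1} := N · v_j for j = 3, …, 2.

Pick v_3 = (0, 1, 0, 0, 0)ᵀ.
Then v_2 = N · v_3 = (2, -1, -1, -2, -4)ᵀ.
Then v_1 = N · v_2 = (1, 0, 0, 0, 2)ᵀ.

Sanity check: (A − (5)·I) v_1 = (0, 0, 0, 0, 0)ᵀ = 0. ✓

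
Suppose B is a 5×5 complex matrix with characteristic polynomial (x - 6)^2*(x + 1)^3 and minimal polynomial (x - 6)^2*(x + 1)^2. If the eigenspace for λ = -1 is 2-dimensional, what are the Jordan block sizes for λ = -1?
Block sizes for λ = -1: [2, 1]

Step 1 — from the characteristic polynomial, algebraic multiplicity of λ = -1 is 3. From dim ker(B − (-1)·I) = 2, there are exactly 2 Jordan blocks for λ = -1.
Step 2 — from the minimal polynomial, the factor (x + 1)^2 tells us the largest block for λ = -1 has size 2.
Step 3 — with total size 3, 2 blocks, and largest block 2, the block sizes (in nonincreasing order) are [2, 1].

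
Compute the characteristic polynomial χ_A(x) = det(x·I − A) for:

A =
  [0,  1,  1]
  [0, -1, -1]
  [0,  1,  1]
x^3

Expanding det(x·I − A) (e.g. by cofactor expansion or by noting that A is similar to its Jordan form J, which has the same characteristic polynomial as A) gives
  χ_A(x) = x^3
which factors as x^3. The eigenvalues (with algebraic multiplicities) are λ = 0 with multiplicity 3.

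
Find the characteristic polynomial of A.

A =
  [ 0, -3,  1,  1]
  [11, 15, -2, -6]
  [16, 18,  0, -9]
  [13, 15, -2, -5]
x^4 - 10*x^3 + 37*x^2 - 60*x + 36

Expanding det(x·I − A) (e.g. by cofactor expansion or by noting that A is similar to its Jordan form J, which has the same characteristic polynomial as A) gives
  χ_A(x) = x^4 - 10*x^3 + 37*x^2 - 60*x + 36
which factors as (x - 3)^2*(x - 2)^2. The eigenvalues (with algebraic multiplicities) are λ = 2 with multiplicity 2, λ = 3 with multiplicity 2.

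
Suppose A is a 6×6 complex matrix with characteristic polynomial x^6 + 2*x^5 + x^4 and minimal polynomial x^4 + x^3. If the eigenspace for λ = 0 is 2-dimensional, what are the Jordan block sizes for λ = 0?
Block sizes for λ = 0: [3, 1]

Step 1 — from the characteristic polynomial, algebraic multiplicity of λ = 0 is 4. From dim ker(A − (0)·I) = 2, there are exactly 2 Jordan blocks for λ = 0.
Step 2 — from the minimal polynomial, the factor (x − 0)^3 tells us the largest block for λ = 0 has size 3.
Step 3 — with total size 4, 2 blocks, and largest block 3, the block sizes (in nonincreasing order) are [3, 1].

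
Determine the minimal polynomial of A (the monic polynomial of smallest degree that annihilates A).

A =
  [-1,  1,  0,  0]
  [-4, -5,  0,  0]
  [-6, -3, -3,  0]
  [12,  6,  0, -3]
x^2 + 6*x + 9

The characteristic polynomial is χ_A(x) = (x + 3)^4, so the eigenvalues are known. The minimal polynomial is
  m_A(x) = Π_λ (x − λ)^{k_λ}
where k_λ is the size of the *largest* Jordan block for λ (equivalently, the smallest k with (A − λI)^k v = 0 for every generalised eigenvector v of λ).

  λ = -3: largest Jordan block has size 2, contributing (x + 3)^2

So m_A(x) = (x + 3)^2 = x^2 + 6*x + 9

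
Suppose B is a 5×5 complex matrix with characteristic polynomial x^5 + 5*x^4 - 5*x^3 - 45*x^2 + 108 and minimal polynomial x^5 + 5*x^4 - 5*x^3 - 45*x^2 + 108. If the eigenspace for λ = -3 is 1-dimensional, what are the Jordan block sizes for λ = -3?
Block sizes for λ = -3: [3]

Step 1 — from the characteristic polynomial, algebraic multiplicity of λ = -3 is 3. From dim ker(B − (-3)·I) = 1, there are exactly 1 Jordan blocks for λ = -3.
Step 2 — from the minimal polynomial, the factor (x + 3)^3 tells us the largest block for λ = -3 has size 3.
Step 3 — with total size 3, 1 blocks, and largest block 3, the block sizes (in nonincreasing order) are [3].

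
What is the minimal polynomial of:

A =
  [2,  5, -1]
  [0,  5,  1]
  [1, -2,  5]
x^3 - 12*x^2 + 48*x - 64

The characteristic polynomial is χ_A(x) = (x - 4)^3, so the eigenvalues are known. The minimal polynomial is
  m_A(x) = Π_λ (x − λ)^{k_λ}
where k_λ is the size of the *largest* Jordan block for λ (equivalently, the smallest k with (A − λI)^k v = 0 for every generalised eigenvector v of λ).

  λ = 4: largest Jordan block has size 3, contributing (x − 4)^3

So m_A(x) = (x - 4)^3 = x^3 - 12*x^2 + 48*x - 64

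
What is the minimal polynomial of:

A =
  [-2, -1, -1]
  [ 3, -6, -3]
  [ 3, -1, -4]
x^3 + 12*x^2 + 47*x + 60

The characteristic polynomial is χ_A(x) = (x + 3)*(x + 4)*(x + 5), so the eigenvalues are known. The minimal polynomial is
  m_A(x) = Π_λ (x − λ)^{k_λ}
where k_λ is the size of the *largest* Jordan block for λ (equivalently, the smallest k with (A − λI)^k v = 0 for every generalised eigenvector v of λ).

  λ = -5: largest Jordan block has size 1, contributing (x + 5)
  λ = -4: largest Jordan block has size 1, contributing (x + 4)
  λ = -3: largest Jordan block has size 1, contributing (x + 3)

So m_A(x) = (x + 3)*(x + 4)*(x + 5) = x^3 + 12*x^2 + 47*x + 60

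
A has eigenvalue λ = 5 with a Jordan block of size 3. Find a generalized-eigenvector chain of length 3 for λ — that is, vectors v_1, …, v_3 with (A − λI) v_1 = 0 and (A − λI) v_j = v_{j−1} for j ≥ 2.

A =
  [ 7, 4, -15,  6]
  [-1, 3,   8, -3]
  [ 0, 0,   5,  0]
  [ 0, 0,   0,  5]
A Jordan chain for λ = 5 of length 3:
v_1 = (2, -1, 0, 0)ᵀ
v_2 = (-15, 8, 0, 0)ᵀ
v_3 = (0, 0, 1, 0)ᵀ

Let N = A − (5)·I. We want v_3 with N^3 v_3 = 0 but N^2 v_3 ≠ 0; then v_{j-1} := N · v_j for j = 3, …, 2.

Pick v_3 = (0, 0, 1, 0)ᵀ.
Then v_2 = N · v_3 = (-15, 8, 0, 0)ᵀ.
Then v_1 = N · v_2 = (2, -1, 0, 0)ᵀ.

Sanity check: (A − (5)·I) v_1 = (0, 0, 0, 0)ᵀ = 0. ✓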